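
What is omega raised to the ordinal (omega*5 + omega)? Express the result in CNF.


omega^(omega*5 + omega):
Both terms of the exponent have the same exponent 1, so they merge: omega*5 + omega = omega*(5+1) = omega*6.
omega raised to a CNF ordinal is a single CNF term: Result = omega^(omega*6)

omega^(omega*6)


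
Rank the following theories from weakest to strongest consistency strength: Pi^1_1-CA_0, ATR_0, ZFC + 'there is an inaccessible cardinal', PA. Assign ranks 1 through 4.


Ordering by consistency strength:
1. PA
2. ATR_0
3. Pi^1_1-CA_0
4. ZFC + 'there is an inaccessible cardinal'


Pi^1_1-CA_0=3, ATR_0=2, ZFC + 'there is an inaccessible cardinal'=4, PA=1


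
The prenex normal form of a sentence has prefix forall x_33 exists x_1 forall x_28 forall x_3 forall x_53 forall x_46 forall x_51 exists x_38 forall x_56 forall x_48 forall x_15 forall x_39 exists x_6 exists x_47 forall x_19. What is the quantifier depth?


Quantifier prefix has 15 quantifier symbols.
Quantifier depth = 15

15


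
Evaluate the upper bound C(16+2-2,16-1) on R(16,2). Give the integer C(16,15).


R(16,2) <= C(16+2-2, 16-1) = C(16, 15)
C(16, 15) = 16! / (15! * 1!)
= 16

16


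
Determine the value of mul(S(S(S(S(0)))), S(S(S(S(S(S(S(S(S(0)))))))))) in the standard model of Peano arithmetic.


mul(S^4(0), S^9(0)):
S^4(0) = 4
S^9(0) = 9
4 * 9 = 36

36


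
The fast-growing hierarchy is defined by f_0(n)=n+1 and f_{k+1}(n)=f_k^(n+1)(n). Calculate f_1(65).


f_1(65) = f_0^66(65)
f_0 adds 1 each time, applied 66 times.
f_1(65) = 65 + 66 = 131

131


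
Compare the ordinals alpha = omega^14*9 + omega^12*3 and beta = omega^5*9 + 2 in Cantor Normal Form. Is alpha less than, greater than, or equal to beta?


Compare term by term from highest exponent:
alpha = omega^14*9 + omega^12*3
beta = omega^5*9 + 2
Term 1: alpha has omega^14*9, beta has omega^5*9
Term 2: alpha has omega^12*3, beta has omega^0*2
Result: alpha > beta

alpha > beta


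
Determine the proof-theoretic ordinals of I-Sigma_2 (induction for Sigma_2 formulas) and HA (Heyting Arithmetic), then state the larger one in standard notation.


Proof-theoretic ordinal of I-Sigma_2 (induction for Sigma_2 formulas): omega^(omega^omega)
Proof-theoretic ordinal of HA (Heyting Arithmetic): epsilon_0
Comparing: omega^(omega^omega) < epsilon_0.
The larger ordinal is epsilon_0 (from HA (Heyting Arithmetic)).

epsilon_0


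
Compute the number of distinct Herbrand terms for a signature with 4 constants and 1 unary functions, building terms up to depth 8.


Herbrand terms by depth:
Depth 0: 4 constants
Depth 1: 4 new terms (running total: 8)
Depth 2: 4 new terms (running total: 12)
Depth 3: 4 new terms (running total: 16)
Depth 4: 4 new terms (running total: 20)
Depth 5: 4 new terms (running total: 24)
Depth 6: 4 new terms (running total: 28)
Depth 7: 4 new terms (running total: 32)
Depth 8: 4 new terms (running total: 36)
Total distinct ground terms = 36

36


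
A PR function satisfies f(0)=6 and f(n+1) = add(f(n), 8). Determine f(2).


f(0) = 6
f(1) = add(f(0), 8) = add(6, 8) = 14
f(2) = add(f(1), 8) = add(14, 8) = 22


22


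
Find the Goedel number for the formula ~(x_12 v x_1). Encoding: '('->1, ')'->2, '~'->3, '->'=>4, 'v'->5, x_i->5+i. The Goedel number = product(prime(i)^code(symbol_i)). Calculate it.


Formula: ~(x_12 v x_1)
Symbol codes: [3, 1, 17, 5, 6, 2]
Primes: [2, 3, 5, 7, 11, 13]
p_1^3 = 2^3 = 8
p_2^1 = 3^1 = 3
p_3^17 = 5^17 = 762939453125
p_4^5 = 7^5 = 16807
p_5^6 = 11^6 = 1771561
p_6^2 = 13^2 = 169
Product = 92137055930108642578125000

92137055930108642578125000


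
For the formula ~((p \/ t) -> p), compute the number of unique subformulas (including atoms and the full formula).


Formula: ~((p \/ t) -> p)
Subformulas found:
  1. p
  2. t
  3. (p \/ t)
  4. ((p \/ t) -> p)
  5. ~((p \/ t) -> p)
Total distinct subformulas = 5

5


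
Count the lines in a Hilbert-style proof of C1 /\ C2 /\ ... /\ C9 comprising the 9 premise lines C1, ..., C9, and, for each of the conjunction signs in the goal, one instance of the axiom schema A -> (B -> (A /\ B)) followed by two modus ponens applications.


Conjoining 9 premises:
- 9 premise lines
- the goal has 8 conjunction signs; each costs 1 axiom instance + 2 MP = 3 lines: 3 * 8 = 24
Total = 9 + 24 = 33 lines.

33


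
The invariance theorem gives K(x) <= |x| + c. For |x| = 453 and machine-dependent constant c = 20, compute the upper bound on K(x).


K(x) <= |x| + c = 453 + 20 = 473

473


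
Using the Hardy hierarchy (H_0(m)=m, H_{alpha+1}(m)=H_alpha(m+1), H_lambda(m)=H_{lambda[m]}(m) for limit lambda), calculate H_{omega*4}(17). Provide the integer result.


H_{omega*4}(17):
For the Hardy hierarchy, H_{omega*k}(n) = 2^k * n.
2^4 = 16.
16 * 17 = 272

272


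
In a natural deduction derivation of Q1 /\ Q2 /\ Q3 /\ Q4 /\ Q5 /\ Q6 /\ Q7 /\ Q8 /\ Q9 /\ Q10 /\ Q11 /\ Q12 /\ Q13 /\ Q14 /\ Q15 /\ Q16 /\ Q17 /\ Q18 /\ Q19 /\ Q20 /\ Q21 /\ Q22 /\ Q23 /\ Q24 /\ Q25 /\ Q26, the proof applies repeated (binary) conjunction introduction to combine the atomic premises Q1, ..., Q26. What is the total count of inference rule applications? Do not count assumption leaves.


The target conjunction has 26 conjuncts, i.e. 25 binary /\ connectives.
Each conjunction-intro joins two pieces, so 26 atoms require 26-1 = 25 applications.
Total inference nodes = 25

25


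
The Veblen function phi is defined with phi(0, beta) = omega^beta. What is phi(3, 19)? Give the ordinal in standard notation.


phi(3, 19):
phi(3, beta) = eta_beta (the beta-th eta number, fixed point of zeta).
phi(3, 19) = eta_19

eta_19


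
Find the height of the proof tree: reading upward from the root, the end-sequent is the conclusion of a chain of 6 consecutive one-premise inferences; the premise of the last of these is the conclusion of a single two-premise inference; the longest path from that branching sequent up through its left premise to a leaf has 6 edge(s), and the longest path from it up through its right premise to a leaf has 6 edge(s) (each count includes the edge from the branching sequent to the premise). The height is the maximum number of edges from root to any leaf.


Longest path through the left premise: 6 edges (measured from the branching sequent)
Longest path through the right premise: 6 edges
Height of the subtree rooted at the branching sequent: max(6, 6) = 6
The branching sequent sits 6 edges above the root (the chain of one-premise inferences), so height = 6 + 6 = 12

12


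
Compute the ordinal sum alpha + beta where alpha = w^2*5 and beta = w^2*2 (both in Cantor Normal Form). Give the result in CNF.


Ordinal addition w^2*5 + w^2*2:
Both terms have the same exponent 2.
w^e*c + w^e*d = w^e*(c+d).
Result = w^2*(5+2) = w^2*7

w^2*7


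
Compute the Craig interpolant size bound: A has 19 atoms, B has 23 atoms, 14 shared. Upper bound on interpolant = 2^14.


Shared atoms = 14
Craig interpolant size bound = 2^14
= 16384

16384


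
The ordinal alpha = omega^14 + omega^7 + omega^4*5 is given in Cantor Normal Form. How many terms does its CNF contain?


CNF: omega^14 + omega^7 + omega^4*5
Count the summands separated by '+':
  term 1: omega^14
  term 2: omega^7
  term 3: omega^4*5
Total terms = 3

3


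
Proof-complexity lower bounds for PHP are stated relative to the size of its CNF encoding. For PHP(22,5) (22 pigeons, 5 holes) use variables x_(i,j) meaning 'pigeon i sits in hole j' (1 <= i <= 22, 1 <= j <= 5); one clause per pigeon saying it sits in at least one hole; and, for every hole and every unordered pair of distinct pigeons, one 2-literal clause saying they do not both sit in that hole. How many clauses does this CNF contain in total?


PHP(22,5): 22 pigeons, 5 holes, 22*5 = 110 variables.
- pigeon clauses: one per pigeon -> 22 clauses
- hole clauses: 5 holes * C(22,2) = 5 * 231 -> 1155 clauses
Total clauses = 22 + 1155 = 1177

1177


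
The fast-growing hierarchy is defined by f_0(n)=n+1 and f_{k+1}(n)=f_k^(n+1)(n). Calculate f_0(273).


f_0(273) = 273 + 1 = 274

274


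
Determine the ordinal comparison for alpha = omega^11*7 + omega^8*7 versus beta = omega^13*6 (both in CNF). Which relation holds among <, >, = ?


Compare term by term from highest exponent:
alpha = omega^11*7 + omega^8*7
beta = omega^13*6
Term 1: alpha has omega^11*7, beta has omega^13*6
Term 2: alpha has omega^8*7, beta has omega^0*0
Result: alpha < beta

alpha < beta


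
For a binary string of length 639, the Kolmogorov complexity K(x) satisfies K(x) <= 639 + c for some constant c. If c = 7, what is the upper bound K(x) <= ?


K(x) <= |x| + c = 639 + 7 = 646

646


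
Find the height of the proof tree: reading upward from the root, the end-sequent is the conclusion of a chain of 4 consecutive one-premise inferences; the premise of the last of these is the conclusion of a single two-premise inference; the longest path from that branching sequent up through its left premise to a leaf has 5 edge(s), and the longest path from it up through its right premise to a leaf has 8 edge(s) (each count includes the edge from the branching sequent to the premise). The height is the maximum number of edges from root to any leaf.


Longest path through the left premise: 5 edges (measured from the branching sequent)
Longest path through the right premise: 8 edges
Height of the subtree rooted at the branching sequent: max(5, 8) = 8
The branching sequent sits 4 edges above the root (the chain of one-premise inferences), so height = 8 + 4 = 12

12


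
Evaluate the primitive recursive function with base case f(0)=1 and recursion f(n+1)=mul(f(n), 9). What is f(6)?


f(0) = 1
f(1) = mul(f(0), 9) = mul(1, 9) = 9
f(2) = mul(f(1), 9) = mul(9, 9) = 81
f(3) = mul(f(2), 9) = mul(81, 9) = 729
f(4) = mul(f(3), 9) = mul(729, 9) = 6561
f(5) = mul(f(4), 9) = mul(6561, 9) = 59049
f(6) = mul(f(5), 9) = mul(59049, 9) = 531441


531441


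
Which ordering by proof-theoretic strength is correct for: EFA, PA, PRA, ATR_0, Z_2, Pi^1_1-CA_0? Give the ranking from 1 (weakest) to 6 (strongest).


Ordering by consistency strength:
1. EFA
2. PRA
3. PA
4. ATR_0
5. Pi^1_1-CA_0
6. Z_2


EFA=1, PA=3, PRA=2, ATR_0=4, Z_2=6, Pi^1_1-CA_0=5


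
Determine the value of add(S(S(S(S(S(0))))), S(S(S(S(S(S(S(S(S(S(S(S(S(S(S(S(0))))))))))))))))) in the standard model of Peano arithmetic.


add(S^5(0), S^16(0)):
S^5(0) = 5
S^16(0) = 16
5 + 16 = 21

21


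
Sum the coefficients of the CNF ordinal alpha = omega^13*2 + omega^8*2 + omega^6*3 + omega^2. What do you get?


CNF: omega^13*2 + omega^8*2 + omega^6*3 + omega^2
Coefficients: 2 + 2 + 3 + 1 = 8

8


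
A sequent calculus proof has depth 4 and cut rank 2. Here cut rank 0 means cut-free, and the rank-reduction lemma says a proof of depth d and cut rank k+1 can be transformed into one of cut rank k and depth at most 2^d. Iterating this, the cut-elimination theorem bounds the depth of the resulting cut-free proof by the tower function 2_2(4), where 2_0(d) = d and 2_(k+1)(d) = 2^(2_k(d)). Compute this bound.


Each rank reduction sends depth d to at most 2^d; cut rank r needs r reductions.
2_0(4) = 4
2_1(4) = 2^4 = 16
2_2(4) = 2^16 = 65536
Cut-free depth bound = 65536

65536


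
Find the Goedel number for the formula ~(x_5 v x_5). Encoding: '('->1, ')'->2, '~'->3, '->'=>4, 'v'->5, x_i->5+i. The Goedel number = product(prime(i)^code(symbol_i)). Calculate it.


Formula: ~(x_5 v x_5)
Symbol codes: [3, 1, 10, 5, 10, 2]
Primes: [2, 3, 5, 7, 11, 13]
p_1^3 = 2^3 = 8
p_2^1 = 3^1 = 3
p_3^10 = 5^10 = 9765625
p_4^5 = 7^5 = 16807
p_5^10 = 11^10 = 25937424601
p_6^2 = 13^2 = 169
Product = 17266926539170824140625000

17266926539170824140625000


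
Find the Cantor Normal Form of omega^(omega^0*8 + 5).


omega^(omega^0*8 + 5):
omega^0 = 1, so the exponent is 8 + 5 = 13 (finite ordinal addition).
Result = omega^13, already a single CNF term.

omega^13


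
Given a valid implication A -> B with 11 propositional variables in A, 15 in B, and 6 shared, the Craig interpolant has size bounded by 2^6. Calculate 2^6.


Shared atoms = 6
Craig interpolant size bound = 2^6
= 64

64


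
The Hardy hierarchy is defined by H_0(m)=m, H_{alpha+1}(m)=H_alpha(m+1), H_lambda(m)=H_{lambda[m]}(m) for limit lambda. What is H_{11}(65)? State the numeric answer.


H_11(65):
For finite ordinals k, H_k(n) = n + k (each successor step adds 1).
H_11(65) = 65 + 11 = 76

76


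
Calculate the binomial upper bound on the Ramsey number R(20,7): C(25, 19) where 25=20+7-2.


R(20,7) <= C(20+7-2, 20-1) = C(25, 19)
C(25, 19) = 25! / (19! * 6!)
= 177100

177100


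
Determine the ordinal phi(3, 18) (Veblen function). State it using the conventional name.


phi(3, 18):
phi(3, beta) = eta_beta (the beta-th eta number, fixed point of zeta).
phi(3, 18) = eta_18

eta_18


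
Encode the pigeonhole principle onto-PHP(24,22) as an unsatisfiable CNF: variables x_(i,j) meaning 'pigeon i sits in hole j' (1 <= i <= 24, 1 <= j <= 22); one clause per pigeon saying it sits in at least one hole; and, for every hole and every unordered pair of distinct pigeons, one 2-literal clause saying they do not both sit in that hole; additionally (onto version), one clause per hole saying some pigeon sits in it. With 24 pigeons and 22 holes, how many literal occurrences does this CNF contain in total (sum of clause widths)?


onto-PHP(24,22): 24 pigeons, 22 holes, 24*22 = 528 variables.
- pigeon clauses: one per pigeon -> 24 clauses of width 22 -> 528 literals
- hole clauses: 22 holes * C(24,2) = 22 * 276 -> 6072 clauses of width 2 -> 12144 literals
- onto clauses: one per hole -> 22 clauses of width 24 -> 528 literals
Total literal occurrences = 528 + 12144 + 528 = 13200

13200


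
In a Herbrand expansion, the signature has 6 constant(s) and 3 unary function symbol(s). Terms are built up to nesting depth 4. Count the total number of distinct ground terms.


Herbrand terms by depth:
Depth 0: 6 constants
Depth 1: 18 new terms (running total: 24)
Depth 2: 54 new terms (running total: 78)
Depth 3: 162 new terms (running total: 240)
Depth 4: 486 new terms (running total: 726)
Total distinct ground terms = 726

726


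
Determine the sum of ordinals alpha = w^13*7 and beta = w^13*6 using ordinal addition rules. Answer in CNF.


Ordinal addition w^13*7 + w^13*6:
Both terms have the same exponent 13.
w^e*c + w^e*d = w^e*(c+d).
Result = w^13*(7+6) = w^13*13

w^13*13


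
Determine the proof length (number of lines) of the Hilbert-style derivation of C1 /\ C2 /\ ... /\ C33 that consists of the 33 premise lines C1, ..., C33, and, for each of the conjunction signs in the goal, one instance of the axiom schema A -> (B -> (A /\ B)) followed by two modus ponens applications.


Conjoining 33 premises:
- 33 premise lines
- the goal has 32 conjunction signs; each costs 1 axiom instance + 2 MP = 3 lines: 3 * 32 = 96
Total = 33 + 96 = 129 lines.

129


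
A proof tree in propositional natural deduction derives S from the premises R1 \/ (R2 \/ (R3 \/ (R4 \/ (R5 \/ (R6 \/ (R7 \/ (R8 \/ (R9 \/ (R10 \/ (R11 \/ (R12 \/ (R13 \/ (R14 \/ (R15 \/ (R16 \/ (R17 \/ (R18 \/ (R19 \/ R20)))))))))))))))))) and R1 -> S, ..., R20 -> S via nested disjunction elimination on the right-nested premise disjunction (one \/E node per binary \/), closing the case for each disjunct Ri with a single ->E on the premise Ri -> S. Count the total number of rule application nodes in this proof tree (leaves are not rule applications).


The premise R1 \/ (R2 \/ (R3 \/ (R4 \/ (R5 \/ (R6 \/ (R7 \/ (R8 \/ (R9 \/ (R10 \/ (R11 \/ (R12 \/ (R13 \/ (R14 \/ (R15 \/ (R16 \/ (R17 \/ (R18 \/ (R19 \/ R20)))))))))))))))))) contains 20 disjuncts, hence 19 binary \/ connectives.
- Each binary \/ is eliminated once: 19 \/E nodes.
- Each of the 20 cases Ri derives S by one ->E with Ri -> S: 20 ->E nodes.
Total = 19 + 20 = 39

39


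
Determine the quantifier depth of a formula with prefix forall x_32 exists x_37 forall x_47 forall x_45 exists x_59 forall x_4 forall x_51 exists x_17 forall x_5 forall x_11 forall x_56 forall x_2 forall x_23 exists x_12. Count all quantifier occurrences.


Quantifier prefix has 14 quantifier symbols.
Quantifier depth = 14

14


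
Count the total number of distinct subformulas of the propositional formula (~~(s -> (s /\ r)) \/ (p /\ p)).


Formula: (~~(s -> (s /\ r)) \/ (p /\ p))
Subformulas found:
  1. s
  2. r
  3. p
  4. (s /\ r)
  5. (p /\ p)
  6. (s -> (s /\ r))
  7. ~(s -> (s /\ r))
  8. ~~(s -> (s /\ r))
  9. (~~(s -> (s /\ r)) \/ (p /\ p))
Total distinct subformulas = 9

9


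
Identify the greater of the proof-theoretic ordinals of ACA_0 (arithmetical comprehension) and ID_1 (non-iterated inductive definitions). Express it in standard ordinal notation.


Proof-theoretic ordinal of ACA_0 (arithmetical comprehension): epsilon_0
Proof-theoretic ordinal of ID_1 (non-iterated inductive definitions): psi_0(epsilon_{Omega+1})
Comparing: epsilon_0 < psi_0(epsilon_{Omega+1}).
The larger ordinal is psi_0(epsilon_{Omega+1}) (from ID_1 (non-iterated inductive definitions)).

psi_0(epsilon_{Omega+1})


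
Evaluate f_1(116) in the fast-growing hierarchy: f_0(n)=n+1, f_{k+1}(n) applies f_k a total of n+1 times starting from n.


f_1(116) = f_0^117(116)
f_0 adds 1 each time, applied 117 times.
f_1(116) = 116 + 117 = 233

233


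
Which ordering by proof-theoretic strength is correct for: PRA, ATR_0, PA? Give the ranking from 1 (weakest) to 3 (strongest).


Ordering by consistency strength:
1. PRA
2. PA
3. ATR_0


PRA=1, ATR_0=3, PA=2


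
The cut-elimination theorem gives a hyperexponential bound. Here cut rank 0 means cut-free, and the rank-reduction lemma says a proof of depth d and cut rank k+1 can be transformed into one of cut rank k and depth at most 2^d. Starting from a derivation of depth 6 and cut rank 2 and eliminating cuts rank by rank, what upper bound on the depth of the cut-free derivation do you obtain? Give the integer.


Each rank reduction sends depth d to at most 2^d; cut rank r needs r reductions.
2_0(6) = 6
2_1(6) = 2^6 = 64
2_2(6) = 2^64 = 18446744073709551616
Cut-free depth bound = 18446744073709551616

18446744073709551616


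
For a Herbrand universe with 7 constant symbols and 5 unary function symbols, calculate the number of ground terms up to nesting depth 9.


Herbrand terms by depth:
Depth 0: 7 constants
Depth 1: 35 new terms (running total: 42)
Depth 2: 175 new terms (running total: 217)
Depth 3: 875 new terms (running total: 1092)
Depth 4: 4375 new terms (running total: 5467)
Depth 5: 21875 new terms (running total: 27342)
Depth 6: 109375 new terms (running total: 136717)
Depth 7: 546875 new terms (running total: 683592)
Depth 8: 2734375 new terms (running total: 3417967)
Depth 9: 13671875 new terms (running total: 17089842)
Total distinct ground terms = 17089842

17089842


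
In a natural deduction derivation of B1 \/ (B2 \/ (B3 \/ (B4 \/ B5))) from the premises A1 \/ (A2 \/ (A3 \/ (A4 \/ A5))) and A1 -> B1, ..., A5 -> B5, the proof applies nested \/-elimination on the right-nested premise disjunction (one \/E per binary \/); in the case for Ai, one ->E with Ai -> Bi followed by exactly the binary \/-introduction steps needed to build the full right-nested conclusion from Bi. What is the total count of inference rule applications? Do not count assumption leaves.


Constructive dilemma with 5 branches, all disjunctions right-nested:
- \/E: the premise has 4 binary \/, each eliminated once: 4 nodes.
- ->E: one per case (Ai with Ai -> Bi gives Bi): 5 nodes.
- \/I: in case i < n, Bi needs 1 step to form Bi \/ (B(i+1) \/ ...) and then i-1 steps to prepend B(i-1), ..., B1, i.e. i steps; in case i = n, B5 needs 4 prepend steps.
  \/I total = (1 + 2 + ... + 4) + 4 = 10 + 4 = 14 nodes.
Total = 4 + 5 + 14 = 23

23


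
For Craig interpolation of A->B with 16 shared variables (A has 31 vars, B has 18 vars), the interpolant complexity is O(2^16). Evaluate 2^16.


Shared atoms = 16
Craig interpolant size bound = 2^16
= 65536

65536


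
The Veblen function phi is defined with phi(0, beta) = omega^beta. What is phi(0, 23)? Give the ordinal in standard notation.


phi(0, 23):
phi(0, beta) = omega^beta by definition.
phi(0, 23) = omega^23

omega^23


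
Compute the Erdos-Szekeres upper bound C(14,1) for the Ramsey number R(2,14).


R(2,14) <= C(2+14-2, 2-1) = C(14, 1)
C(14, 1) = 14! / (1! * 13!)
= 14

14


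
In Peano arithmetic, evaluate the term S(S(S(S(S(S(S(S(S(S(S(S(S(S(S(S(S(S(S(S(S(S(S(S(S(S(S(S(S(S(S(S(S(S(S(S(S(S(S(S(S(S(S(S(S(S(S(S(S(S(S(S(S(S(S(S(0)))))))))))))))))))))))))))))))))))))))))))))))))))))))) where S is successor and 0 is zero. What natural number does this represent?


Counting successors applied to 0:
56 applications of S to 0 = 56

56


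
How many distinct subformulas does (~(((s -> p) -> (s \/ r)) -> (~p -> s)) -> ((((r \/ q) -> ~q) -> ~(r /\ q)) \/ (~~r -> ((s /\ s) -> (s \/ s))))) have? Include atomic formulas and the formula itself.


Formula: (~(((s -> p) -> (s \/ r)) -> (~p -> s)) -> ((((r \/ q) -> ~q) -> ~(r /\ q)) \/ (~~r -> ((s /\ s) -> (s \/ s)))))
Subformulas found:
  1. r
  2. q
  3. s
  4. p
  5. ~p
  6. ~r
  7. ~q
  8. ~~r
  9. (s \/ r)
  10. (s \/ s)
  11. (s /\ s)
  12. (r /\ q)
  13. (s -> p)
  14. (r \/ q)
  15. (~p -> s)
  16. ~(r /\ q)
  17. ((r \/ q) -> ~q)
  18. ((s /\ s) -> (s \/ s))
  19. ((s -> p) -> (s \/ r))
  20. (~~r -> ((s /\ s) -> (s \/ s)))
  21. (((r \/ q) -> ~q) -> ~(r /\ q))
  22. (((s -> p) -> (s \/ r)) -> (~p -> s))
  23. ~(((s -> p) -> (s \/ r)) -> (~p -> s))
  24. ((((r \/ q) -> ~q) -> ~(r /\ q)) \/ (~~r -> ((s /\ s) -> (s \/ s))))
  25. (~(((s -> p) -> (s \/ r)) -> (~p -> s)) -> ((((r \/ q) -> ~q) -> ~(r /\ q)) \/ (~~r -> ((s /\ s) -> (s \/ s)))))
Total distinct subformulas = 25

25


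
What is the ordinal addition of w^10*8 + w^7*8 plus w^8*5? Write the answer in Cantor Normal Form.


Ordinal addition (w^10*8 + w^7*8) + w^8*5:
alpha's leading term has exponent 10 > beta's exponent 8, so it survives.
alpha's tail term has exponent 7 < beta's exponent 8, so it is absorbed by beta.
In ordinal addition, any term followed by a strictly larger-exponent term is absorbed.
Result = w^10*8 + w^8*5

w^10*8 + w^8*5


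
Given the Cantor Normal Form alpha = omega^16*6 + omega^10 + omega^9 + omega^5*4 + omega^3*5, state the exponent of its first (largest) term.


CNF: omega^16*6 + omega^10 + omega^9 + omega^5*4 + omega^3*5
The leading term is omega^16*6, which has exponent 16.

16


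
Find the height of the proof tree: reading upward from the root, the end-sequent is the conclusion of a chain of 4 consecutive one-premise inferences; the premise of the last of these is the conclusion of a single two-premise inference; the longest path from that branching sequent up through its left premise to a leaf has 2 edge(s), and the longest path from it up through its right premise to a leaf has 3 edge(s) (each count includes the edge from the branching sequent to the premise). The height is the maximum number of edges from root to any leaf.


Longest path through the left premise: 2 edges (measured from the branching sequent)
Longest path through the right premise: 3 edges
Height of the subtree rooted at the branching sequent: max(2, 3) = 3
The branching sequent sits 4 edges above the root (the chain of one-premise inferences), so height = 3 + 4 = 7

7


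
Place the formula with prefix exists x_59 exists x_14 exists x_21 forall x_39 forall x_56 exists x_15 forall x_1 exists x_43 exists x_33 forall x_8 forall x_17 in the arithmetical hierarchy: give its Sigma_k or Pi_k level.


Leading quantifier is exists, so the class is Sigma.
Number of quantifier blocks = alternations + 1 = 5 + 1 = 6.
Classification: Sigma_6

Sigma_6


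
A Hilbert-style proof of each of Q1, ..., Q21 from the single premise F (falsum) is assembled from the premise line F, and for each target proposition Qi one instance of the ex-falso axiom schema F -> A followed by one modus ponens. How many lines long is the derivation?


Ex falso, line by line:
- 1 premise line (F)
- 21 targets, each needing 1 axiom instance (F -> Qi) + 1 MP = 2 lines: 2 * 21 = 42
Total = 1 + 42 = 43 lines.

43


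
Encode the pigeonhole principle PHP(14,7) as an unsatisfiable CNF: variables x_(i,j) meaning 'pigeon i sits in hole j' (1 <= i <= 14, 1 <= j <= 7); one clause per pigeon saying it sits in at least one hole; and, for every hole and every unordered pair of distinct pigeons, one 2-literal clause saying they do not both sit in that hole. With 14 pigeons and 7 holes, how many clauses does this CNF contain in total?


PHP(14,7): 14 pigeons, 7 holes, 14*7 = 98 variables.
- pigeon clauses: one per pigeon -> 14 clauses
- hole clauses: 7 holes * C(14,2) = 7 * 91 -> 637 clauses
Total clauses = 14 + 637 = 651

651


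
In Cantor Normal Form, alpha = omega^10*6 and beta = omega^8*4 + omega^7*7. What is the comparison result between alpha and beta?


Compare term by term from highest exponent:
alpha = omega^10*6
beta = omega^8*4 + omega^7*7
Term 1: alpha has omega^10*6, beta has omega^8*4
Term 2: alpha has omega^0*0, beta has omega^7*7
Result: alpha > beta

alpha > beta


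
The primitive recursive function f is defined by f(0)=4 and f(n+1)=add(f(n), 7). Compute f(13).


f(0) = 4
f(1) = add(f(0), 7) = add(4, 7) = 11
f(2) = add(f(1), 7) = add(11, 7) = 18
f(3) = add(f(2), 7) = add(18, 7) = 25
f(4) = add(f(3), 7) = add(25, 7) = 32
f(5) = add(f(4), 7) = add(32, 7) = 39
f(6) = add(f(5), 7) = add(39, 7) = 46
f(7) = add(f(6), 7) = add(46, 7) = 53
f(8) = add(f(7), 7) = add(53, 7) = 60
f(9) = add(f(8), 7) = add(60, 7) = 67
f(10) = add(f(9), 7) = add(67, 7) = 74
f(11) = add(f(10), 7) = add(74, 7) = 81
f(12) = add(f(11), 7) = add(81, 7) = 88
f(13) = add(f(12), 7) = add(88, 7) = 95


95


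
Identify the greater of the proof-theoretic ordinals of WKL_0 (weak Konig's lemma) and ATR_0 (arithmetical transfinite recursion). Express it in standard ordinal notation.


Proof-theoretic ordinal of WKL_0 (weak Konig's lemma): omega^omega
Proof-theoretic ordinal of ATR_0 (arithmetical transfinite recursion): Gamma_0
Comparing: omega^omega < Gamma_0.
The larger ordinal is Gamma_0 (from ATR_0 (arithmetical transfinite recursion)).

Gamma_0


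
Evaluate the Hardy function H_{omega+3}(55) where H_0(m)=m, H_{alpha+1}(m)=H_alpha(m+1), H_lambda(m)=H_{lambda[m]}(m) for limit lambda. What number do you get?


H_{omega+3}(55):
Unwind the 3 successor steps: H_{omega+3}(55) = H_omega(55+3) = H_omega(58).
H_omega(m) = H_m(m) = m + m = 2m.
Result = 2 * 58 = 116

116


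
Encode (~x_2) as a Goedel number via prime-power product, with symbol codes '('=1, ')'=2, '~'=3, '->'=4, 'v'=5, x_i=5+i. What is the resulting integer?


Formula: (~x_2)
Symbol codes: [1, 3, 7, 2]
Primes: [2, 3, 5, 7]
p_1^1 = 2^1 = 2
p_2^3 = 3^3 = 27
p_3^7 = 5^7 = 78125
p_4^2 = 7^2 = 49
Product = 206718750

206718750


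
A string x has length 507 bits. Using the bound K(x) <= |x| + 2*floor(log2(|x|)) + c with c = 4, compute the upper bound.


floor(log2(507)) = 8
2 * 8 = 16
K(x) <= 507 + 16 + 4 = 527

527


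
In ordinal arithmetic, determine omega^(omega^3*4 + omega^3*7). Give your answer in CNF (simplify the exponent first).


omega^(omega^3*4 + omega^3*7):
Both terms of the exponent have the same exponent 3, so they merge: omega^3*4 + omega^3*7 = omega^3*(4+7) = omega^3*11.
omega raised to a CNF ordinal is a single CNF term: Result = omega^(omega^3*11)

omega^(omega^3*11)


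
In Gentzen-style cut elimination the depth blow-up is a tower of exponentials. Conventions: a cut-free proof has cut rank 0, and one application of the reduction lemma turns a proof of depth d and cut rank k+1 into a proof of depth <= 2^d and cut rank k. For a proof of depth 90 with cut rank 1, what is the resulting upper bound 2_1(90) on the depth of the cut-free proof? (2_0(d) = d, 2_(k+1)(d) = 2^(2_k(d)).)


Each rank reduction sends depth d to at most 2^d; cut rank r needs r reductions.
2_0(90) = 90
2_1(90) = 2^90 = 1237940039285380274899124224
Cut-free depth bound = 1237940039285380274899124224

1237940039285380274899124224


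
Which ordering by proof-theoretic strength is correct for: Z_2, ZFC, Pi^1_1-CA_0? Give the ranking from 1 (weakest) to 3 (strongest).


Ordering by consistency strength:
1. Pi^1_1-CA_0
2. Z_2
3. ZFC


Z_2=2, ZFC=3, Pi^1_1-CA_0=1


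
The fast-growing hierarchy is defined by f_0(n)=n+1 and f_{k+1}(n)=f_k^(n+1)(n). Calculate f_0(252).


f_0(252) = 252 + 1 = 253

253


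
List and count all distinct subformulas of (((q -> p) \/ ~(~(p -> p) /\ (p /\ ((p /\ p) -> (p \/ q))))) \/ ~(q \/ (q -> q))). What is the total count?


Formula: (((q -> p) \/ ~(~(p -> p) /\ (p /\ ((p /\ p) -> (p \/ q))))) \/ ~(q \/ (q -> q)))
Subformulas found:
  1. q
  2. p
  3. (p -> p)
  4. (p \/ q)
  5. (q -> q)
  6. (p /\ p)
  7. (q -> p)
  8. ~(p -> p)
  9. (q \/ (q -> q))
  10. ~(q \/ (q -> q))
  11. ((p /\ p) -> (p \/ q))
  12. (p /\ ((p /\ p) -> (p \/ q)))
  13. (~(p -> p) /\ (p /\ ((p /\ p) -> (p \/ q))))
  14. ~(~(p -> p) /\ (p /\ ((p /\ p) -> (p \/ q))))
  15. ((q -> p) \/ ~(~(p -> p) /\ (p /\ ((p /\ p) -> (p \/ q)))))
  16. (((q -> p) \/ ~(~(p -> p) /\ (p /\ ((p /\ p) -> (p \/ q))))) \/ ~(q \/ (q -> q)))
Total distinct subformulas = 16

16


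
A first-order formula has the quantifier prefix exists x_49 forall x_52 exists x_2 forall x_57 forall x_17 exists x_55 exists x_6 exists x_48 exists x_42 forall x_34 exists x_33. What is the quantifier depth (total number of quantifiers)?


Quantifier prefix has 11 quantifier symbols.
Quantifier depth = 11

11


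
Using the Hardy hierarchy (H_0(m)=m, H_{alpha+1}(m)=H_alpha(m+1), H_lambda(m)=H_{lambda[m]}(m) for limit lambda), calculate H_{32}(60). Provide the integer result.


H_32(60):
For finite ordinals k, H_k(n) = n + k (each successor step adds 1).
H_32(60) = 60 + 32 = 92

92


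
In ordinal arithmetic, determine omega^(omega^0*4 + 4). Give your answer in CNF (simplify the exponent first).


omega^(omega^0*4 + 4):
omega^0 = 1, so the exponent is 4 + 4 = 8 (finite ordinal addition).
Result = omega^8, already a single CNF term.

omega^8


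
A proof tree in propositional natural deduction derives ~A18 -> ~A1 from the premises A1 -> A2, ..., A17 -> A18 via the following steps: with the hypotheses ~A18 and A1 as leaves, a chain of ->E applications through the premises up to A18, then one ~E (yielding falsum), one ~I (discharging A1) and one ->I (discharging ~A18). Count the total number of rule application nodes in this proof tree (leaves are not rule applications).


From hypothesis A1, 17 ->E steps along the 17 premises yield A18.
~E with hypothesis ~A18 gives falsum (1 node); ~I discharging A1 gives ~A1 (1 node); ->I discharging ~A18 gives the goal (1 node).
Total = 17 + 3 = 20 inference nodes.

20


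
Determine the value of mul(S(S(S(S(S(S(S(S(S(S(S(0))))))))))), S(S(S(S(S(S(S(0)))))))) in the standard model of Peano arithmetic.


mul(S^11(0), S^7(0)):
S^11(0) = 11
S^7(0) = 7
11 * 7 = 77

77


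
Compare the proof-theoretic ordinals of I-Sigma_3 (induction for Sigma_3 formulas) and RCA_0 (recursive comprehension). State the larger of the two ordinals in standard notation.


Proof-theoretic ordinal of I-Sigma_3 (induction for Sigma_3 formulas): omega^(omega^(omega^omega))
Proof-theoretic ordinal of RCA_0 (recursive comprehension): omega^omega
Comparing: omega^omega < omega^(omega^(omega^omega)).
The larger ordinal is omega^(omega^(omega^omega)) (from I-Sigma_3 (induction for Sigma_3 formulas)).

omega^(omega^(omega^omega))


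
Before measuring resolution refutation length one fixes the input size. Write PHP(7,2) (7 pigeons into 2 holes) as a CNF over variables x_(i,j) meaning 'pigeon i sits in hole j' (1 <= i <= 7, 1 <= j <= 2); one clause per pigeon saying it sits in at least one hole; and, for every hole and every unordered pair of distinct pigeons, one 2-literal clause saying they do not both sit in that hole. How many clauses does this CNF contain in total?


PHP(7,2): 7 pigeons, 2 holes, 7*2 = 14 variables.
- pigeon clauses: one per pigeon -> 7 clauses
- hole clauses: 2 holes * C(7,2) = 2 * 21 -> 42 clauses
Total clauses = 7 + 42 = 49

49


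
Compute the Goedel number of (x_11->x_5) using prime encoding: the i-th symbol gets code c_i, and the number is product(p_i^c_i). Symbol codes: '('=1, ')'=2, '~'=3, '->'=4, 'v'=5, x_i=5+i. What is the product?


Formula: (x_11->x_5)
Symbol codes: [1, 16, 4, 10, 2]
Primes: [2, 3, 5, 7, 11]
p_1^1 = 2^1 = 2
p_2^16 = 3^16 = 43046721
p_3^4 = 5^4 = 625
p_4^10 = 7^10 = 282475249
p_5^2 = 11^2 = 121
Product = 1839144526507665011250

1839144526507665011250


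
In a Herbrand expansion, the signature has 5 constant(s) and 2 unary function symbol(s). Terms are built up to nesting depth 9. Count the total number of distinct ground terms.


Herbrand terms by depth:
Depth 0: 5 constants
Depth 1: 10 new terms (running total: 15)
Depth 2: 20 new terms (running total: 35)
Depth 3: 40 new terms (running total: 75)
Depth 4: 80 new terms (running total: 155)
Depth 5: 160 new terms (running total: 315)
Depth 6: 320 new terms (running total: 635)
Depth 7: 640 new terms (running total: 1275)
Depth 8: 1280 new terms (running total: 2555)
Depth 9: 2560 new terms (running total: 5115)
Total distinct ground terms = 5115

5115


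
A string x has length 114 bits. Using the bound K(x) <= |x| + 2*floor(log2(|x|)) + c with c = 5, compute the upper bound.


floor(log2(114)) = 6
2 * 6 = 12
K(x) <= 114 + 12 + 5 = 131

131


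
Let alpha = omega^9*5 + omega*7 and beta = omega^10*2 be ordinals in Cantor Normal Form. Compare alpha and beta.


Compare term by term from highest exponent:
alpha = omega^9*5 + omega*7
beta = omega^10*2
Term 1: alpha has omega^9*5, beta has omega^10*2
Term 2: alpha has omega^1*7, beta has omega^0*0
Result: alpha < beta

alpha < beta


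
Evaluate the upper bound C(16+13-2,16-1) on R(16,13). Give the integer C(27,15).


R(16,13) <= C(16+13-2, 16-1) = C(27, 15)
C(27, 15) = 27! / (15! * 12!)
= 17383860

17383860


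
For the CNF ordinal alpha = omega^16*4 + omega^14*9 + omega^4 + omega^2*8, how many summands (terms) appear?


CNF: omega^16*4 + omega^14*9 + omega^4 + omega^2*8
Count the summands separated by '+':
  term 1: omega^16*4
  term 2: omega^14*9
  term 3: omega^4
  term 4: omega^2*8
Total terms = 4

4


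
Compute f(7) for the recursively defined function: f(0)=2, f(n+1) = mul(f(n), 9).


f(0) = 2
f(1) = mul(f(0), 9) = mul(2, 9) = 18
f(2) = mul(f(1), 9) = mul(18, 9) = 162
f(3) = mul(f(2), 9) = mul(162, 9) = 1458
f(4) = mul(f(3), 9) = mul(1458, 9) = 13122
f(5) = mul(f(4), 9) = mul(13122, 9) = 118098
f(6) = mul(f(5), 9) = mul(118098, 9) = 1062882
f(7) = mul(f(6), 9) = mul(1062882, 9) = 9565938


9565938


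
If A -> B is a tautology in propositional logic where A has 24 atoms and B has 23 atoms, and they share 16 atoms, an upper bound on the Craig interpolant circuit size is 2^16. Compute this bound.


Shared atoms = 16
Craig interpolant size bound = 2^16
= 65536

65536


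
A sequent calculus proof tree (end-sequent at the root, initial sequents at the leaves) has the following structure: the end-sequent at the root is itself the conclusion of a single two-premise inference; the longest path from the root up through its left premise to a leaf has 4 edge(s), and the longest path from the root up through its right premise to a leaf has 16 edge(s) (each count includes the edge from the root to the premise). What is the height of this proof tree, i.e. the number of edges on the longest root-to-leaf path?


Longest path through the left premise: 4 edges (measured from the branching sequent)
Longest path through the right premise: 16 edges
Height of the subtree rooted at the branching sequent: max(4, 16) = 16
The branching sequent is the root itself.
Total height = 16

16


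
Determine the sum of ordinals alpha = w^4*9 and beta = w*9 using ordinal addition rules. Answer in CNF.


Ordinal addition w^4*9 + w*9:
Leading exponent of alpha (4) > leading exponent of beta (1).
Since alpha's term has higher exponent than beta's leading term,
the sum is simply alpha followed by beta.
Result = w^4*9 + w*9

w^4*9 + w*9


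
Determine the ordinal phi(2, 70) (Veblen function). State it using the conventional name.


phi(2, 70):
phi(2, beta) = zeta_beta (the beta-th zeta number, fixed point of epsilon).
phi(2, 70) = zeta_70

zeta_70


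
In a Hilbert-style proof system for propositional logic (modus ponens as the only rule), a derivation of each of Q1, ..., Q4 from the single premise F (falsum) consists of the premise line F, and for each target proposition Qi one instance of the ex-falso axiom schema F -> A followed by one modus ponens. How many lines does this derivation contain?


Ex falso, line by line:
- 1 premise line (F)
- 4 targets, each needing 1 axiom instance (F -> Qi) + 1 MP = 2 lines: 2 * 4 = 8
Total = 1 + 8 = 9 lines.

9


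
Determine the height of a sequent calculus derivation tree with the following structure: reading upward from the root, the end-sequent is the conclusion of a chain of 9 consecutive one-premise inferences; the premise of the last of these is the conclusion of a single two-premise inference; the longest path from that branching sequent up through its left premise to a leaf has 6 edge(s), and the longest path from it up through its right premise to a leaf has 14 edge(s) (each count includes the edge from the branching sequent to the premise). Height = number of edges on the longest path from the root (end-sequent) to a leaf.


Longest path through the left premise: 6 edges (measured from the branching sequent)
Longest path through the right premise: 14 edges
Height of the subtree rooted at the branching sequent: max(6, 14) = 14
The branching sequent sits 9 edges above the root (the chain of one-premise inferences), so height = 14 + 9 = 23

23


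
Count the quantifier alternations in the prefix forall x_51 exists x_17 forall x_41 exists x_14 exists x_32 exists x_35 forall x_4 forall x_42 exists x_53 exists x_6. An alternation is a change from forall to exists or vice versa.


Walk the prefix and count type changes:
  position 1: forall -> exists <-- alternation
  position 2: exists -> forall <-- alternation
  position 3: forall -> exists <-- alternation
  position 4: exists -> exists
  position 5: exists -> exists
  position 6: exists -> forall <-- alternation
  position 7: forall -> forall
  position 8: forall -> exists <-- alternation
  position 9: exists -> exists
Total alternations = 5

5


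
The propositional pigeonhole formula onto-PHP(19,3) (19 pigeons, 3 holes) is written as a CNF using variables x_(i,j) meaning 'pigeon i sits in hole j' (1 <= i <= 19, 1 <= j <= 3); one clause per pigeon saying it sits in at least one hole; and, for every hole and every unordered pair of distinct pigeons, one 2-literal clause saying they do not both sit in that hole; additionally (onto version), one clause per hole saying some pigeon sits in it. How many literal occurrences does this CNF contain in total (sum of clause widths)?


onto-PHP(19,3): 19 pigeons, 3 holes, 19*3 = 57 variables.
- pigeon clauses: one per pigeon -> 19 clauses of width 3 -> 57 literals
- hole clauses: 3 holes * C(19,2) = 3 * 171 -> 513 clauses of width 2 -> 1026 literals
- onto clauses: one per hole -> 3 clauses of width 19 -> 57 literals
Total literal occurrences = 57 + 1026 + 57 = 1140

1140


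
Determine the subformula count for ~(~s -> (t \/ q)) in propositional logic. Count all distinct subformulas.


Formula: ~(~s -> (t \/ q))
Subformulas found:
  1. q
  2. s
  3. t
  4. ~s
  5. (t \/ q)
  6. (~s -> (t \/ q))
  7. ~(~s -> (t \/ q))
Total distinct subformulas = 7

7


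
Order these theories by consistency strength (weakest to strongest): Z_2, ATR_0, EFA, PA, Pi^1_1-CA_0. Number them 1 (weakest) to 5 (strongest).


Ordering by consistency strength:
1. EFA
2. PA
3. ATR_0
4. Pi^1_1-CA_0
5. Z_2


Z_2=5, ATR_0=3, EFA=1, PA=2, Pi^1_1-CA_0=4


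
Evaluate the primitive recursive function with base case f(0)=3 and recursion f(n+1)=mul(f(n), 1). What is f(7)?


f(0) = 3
f(1) = mul(f(0), 1) = mul(3, 1) = 3
f(2) = mul(f(1), 1) = mul(3, 1) = 3
f(3) = mul(f(2), 1) = mul(3, 1) = 3
f(4) = mul(f(3), 1) = mul(3, 1) = 3
f(5) = mul(f(4), 1) = mul(3, 1) = 3
f(6) = mul(f(5), 1) = mul(3, 1) = 3
f(7) = mul(f(6), 1) = mul(3, 1) = 3


3
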